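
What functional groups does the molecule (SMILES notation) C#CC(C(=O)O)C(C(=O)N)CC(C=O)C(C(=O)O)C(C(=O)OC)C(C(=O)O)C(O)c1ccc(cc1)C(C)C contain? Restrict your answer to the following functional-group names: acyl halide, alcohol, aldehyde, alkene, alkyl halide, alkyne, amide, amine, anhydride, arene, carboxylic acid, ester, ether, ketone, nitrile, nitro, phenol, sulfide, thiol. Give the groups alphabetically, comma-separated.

Taking each segment in turn:
  HC≡C: C≡C triple bond → alkyne.
  CH(COOH): pendant –COOH: carbonyl C bonded to C and –OH → carboxylic acid.
  CH(CONH2): pendant –CONH2: carbonyl C bonded to C and N → amide.
  CH(CHO): pendant –CHO: carbonyl C bonded to C and H → aldehyde.
  CH(COOH): pendant –COOH: carbonyl C bonded to C and –OH → carboxylic acid.
  CH(COOCH3): pendant –COOCH3: carbonyl C bonded to C and –OCH3 → ester.
  CH(COOH): pendant –COOH: carbonyl C bonded to C and –OH → carboxylic acid.
  CH(OH): –OH on an sp³ carbon → alcohol (secondary).
  C6H4: para-disubstituted benzene ring → arene.

alcohol, aldehyde, alkyne, amide, arene, carboxylic acid, ester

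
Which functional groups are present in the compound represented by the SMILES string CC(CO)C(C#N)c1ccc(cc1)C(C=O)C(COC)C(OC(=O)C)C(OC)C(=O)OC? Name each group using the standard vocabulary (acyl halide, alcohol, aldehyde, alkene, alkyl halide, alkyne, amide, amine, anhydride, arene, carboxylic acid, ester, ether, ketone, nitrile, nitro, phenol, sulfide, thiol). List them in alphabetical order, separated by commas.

alcohol, aldehyde, arene, ester, ether, nitrile

pendant –CH2OH on an sp³ backbone C → alcohol.
pendant –C≡N: nitrile.
para-disubstituted benzene ring → arene.
pendant –CHO: carbonyl C bonded to C and H → aldehyde.
pendant –CH2OCH3: C–O–C linkage → ether.
pendant –OC(=O)CH3: an acyloxy group → ester.
pendant –OCH3: C–O–C with sp³ C, no adjacent C=O → ether.
–C(=O)OCH3: carbonyl C bonded to C and to –OCH3 → ester (not ketone + ether).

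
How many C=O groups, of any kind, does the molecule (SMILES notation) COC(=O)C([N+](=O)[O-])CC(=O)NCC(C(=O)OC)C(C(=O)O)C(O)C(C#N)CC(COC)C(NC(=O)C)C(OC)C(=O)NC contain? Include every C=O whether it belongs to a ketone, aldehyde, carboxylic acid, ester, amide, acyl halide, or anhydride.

CH3OOC: ester, 1 C=O (running total 1).
CH2CONHCH2: amide, 1 C=O (running total 2).
CH(COOCH3): ester, 1 C=O (running total 3).
CH(COOH): carboxylic acid, 1 C=O (running total 4).
CH(NHCOCH3): amide, 1 C=O (running total 5).
CONHCH3: amide, 1 C=O (running total 6).

6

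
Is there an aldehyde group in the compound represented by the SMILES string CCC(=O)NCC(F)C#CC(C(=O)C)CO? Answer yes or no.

no

Reading the structure from left to right:
  CH2CONHCH2: –C(=O)–N– linkage → amide (the N is not an amine).
  CH(F): halogen on an sp³ carbon → alkyl halide.
  C≡C: C≡C triple bond → alkyne.
  CH(COCH3): pendant –COCH3: carbonyl C bonded to two carbons → ketone.
  CH2OH: –OH on an sp³ carbon → alcohol.
In CH(COCH3), the carbonyl carbon is bonded to two carbons, so it is a ketone, not an aldehyde.
The groups actually present are: alcohol, alkyl halide, alkyne, amide, ketone.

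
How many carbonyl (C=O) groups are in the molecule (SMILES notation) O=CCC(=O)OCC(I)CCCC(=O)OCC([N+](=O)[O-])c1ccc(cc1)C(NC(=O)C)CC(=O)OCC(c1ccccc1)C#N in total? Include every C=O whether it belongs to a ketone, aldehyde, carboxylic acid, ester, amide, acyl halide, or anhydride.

5

OHC: aldehyde, 1 C=O (running total 1).
CH2COOCH2: ester, 1 C=O (running total 2).
CH2COOCH2: ester, 1 C=O (running total 3).
CH(NHCOCH3): amide, 1 C=O (running total 4).
CH2COOCH2: ester, 1 C=O (running total 5).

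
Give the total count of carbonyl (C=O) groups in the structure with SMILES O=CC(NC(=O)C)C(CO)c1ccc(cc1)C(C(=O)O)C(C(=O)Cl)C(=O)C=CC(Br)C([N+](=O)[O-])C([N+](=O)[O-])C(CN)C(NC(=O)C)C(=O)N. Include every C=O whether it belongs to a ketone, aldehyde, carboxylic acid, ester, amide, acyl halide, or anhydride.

7

OHC: aldehyde, 1 C=O (running total 1).
CH(NHCOCH3): amide, 1 C=O (running total 2).
CH(COOH): carboxylic acid, 1 C=O (running total 3).
CH(COCl): acyl halide, 1 C=O (running total 4).
CO: ketone, 1 C=O (running total 5).
CH(NHCOCH3): amide, 1 C=O (running total 6).
CONH2: amide, 1 C=O (running total 7).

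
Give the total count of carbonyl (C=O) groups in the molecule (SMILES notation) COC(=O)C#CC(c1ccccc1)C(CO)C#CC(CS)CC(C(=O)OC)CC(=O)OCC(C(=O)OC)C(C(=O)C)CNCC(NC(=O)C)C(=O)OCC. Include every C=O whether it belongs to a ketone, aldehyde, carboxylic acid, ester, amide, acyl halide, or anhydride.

CH3OOC: ester, 1 C=O (running total 1).
CH(COOCH3): ester, 1 C=O (running total 2).
CH2COOCH2: ester, 1 C=O (running total 3).
CH(COOCH3): ester, 1 C=O (running total 4).
CH(COCH3): ketone, 1 C=O (running total 5).
CH(NHCOCH3): amide, 1 C=O (running total 6).
COOCH2CH3: ester, 1 C=O (running total 7).

7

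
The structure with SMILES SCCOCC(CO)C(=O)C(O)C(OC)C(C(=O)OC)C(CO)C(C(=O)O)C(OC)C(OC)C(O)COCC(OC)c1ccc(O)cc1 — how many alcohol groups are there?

4

Working along the chain:
  HSCH2: –SH on an sp³ carbon → thiol.
  CH2OCH2: C–O–C with sp³ carbons on both sides and no adjacent C=O → ether.
  CH(CH2OH): pendant –CH2OH on an sp³ backbone C → alcohol.
  CO: –C(=O)– with carbon on both sides → ketone.
  CH(OH): –OH on an sp³ carbon → alcohol (secondary).
  CH(OCH3): pendant –OCH3: C–O–C with sp³ C, no adjacent C=O → ether.
  CH(COOCH3): pendant –COOCH3: carbonyl C bonded to C and –OCH3 → ester.
  CH(CH2OH): pendant –CH2OH on an sp³ backbone C → alcohol.
  CH(COOH): pendant –COOH: carbonyl C bonded to C and –OH → carboxylic acid.
  CH(OCH3): pendant –OCH3: C–O–C with sp³ C, no adjacent C=O → ether.
  CH(OCH3): pendant –OCH3: C–O–C with sp³ C, no adjacent C=O → ether.
  CH(OH): –OH on an sp³ carbon → alcohol (secondary).
  CH2OCH2: C–O–C with sp³ carbons on both sides and no adjacent C=O → ether.
  CH(OCH3): pendant –OCH3: C–O–C with sp³ C, no adjacent C=O → ether.
  C6H4OH: –OH attached directly to an aromatic ring → phenol (not alcohol); the ring itself is an arene.
Alcohol appears at: CH(CH2OH), CH(OH), CH(CH2OH), CH(OH) → 4.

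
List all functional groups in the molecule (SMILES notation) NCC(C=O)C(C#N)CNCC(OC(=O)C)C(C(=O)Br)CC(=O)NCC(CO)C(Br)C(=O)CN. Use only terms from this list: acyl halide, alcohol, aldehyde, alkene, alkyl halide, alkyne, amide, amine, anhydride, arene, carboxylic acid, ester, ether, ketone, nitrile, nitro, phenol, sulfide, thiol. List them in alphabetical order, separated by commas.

acyl halide, alcohol, aldehyde, alkyl halide, amide, amine, ester, ketone, nitrile

Reading the structure from left to right:
  H2NCH2: –NH2 on an sp³ carbon with no adjacent C=O → amine.
  CH(CHO): pendant –CHO: carbonyl C bonded to C and H → aldehyde.
  CH(CN): pendant –C≡N: nitrile.
  CH2NHCH2: C–N–C with sp³ carbons and no adjacent C=O → amine (secondary).
  CH(OCOCH3): pendant –OC(=O)CH3: an acyloxy group → ester.
  CH(COBr): pendant –C(=O)X: carbonyl C bonded to C and halogen → acyl halide.
  CH2CONHCH2: –C(=O)–N– linkage → amide (the N is not an amine).
  CH(CH2OH): pendant –CH2OH on an sp³ backbone C → alcohol.
  CH(Br): halogen on an sp³ carbon → alkyl halide.
  CO: –C(=O)– with carbon on both sides → ketone.
  CH2NH2: –NH2 on an sp³ carbon with no adjacent C=O → amine.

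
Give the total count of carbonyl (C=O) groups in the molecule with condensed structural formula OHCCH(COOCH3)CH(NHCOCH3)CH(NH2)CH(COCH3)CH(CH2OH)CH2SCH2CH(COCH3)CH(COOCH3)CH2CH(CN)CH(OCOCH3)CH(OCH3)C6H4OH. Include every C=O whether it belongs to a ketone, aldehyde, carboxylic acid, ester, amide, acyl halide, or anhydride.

7

OHC: aldehyde, 1 C=O (running total 1).
CH(COOCH3): ester, 1 C=O (running total 2).
CH(NHCOCH3): amide, 1 C=O (running total 3).
CH(COCH3): ketone, 1 C=O (running total 4).
CH(COCH3): ketone, 1 C=O (running total 5).
CH(COOCH3): ester, 1 C=O (running total 6).
CH(OCOCH3): ester, 1 C=O (running total 7).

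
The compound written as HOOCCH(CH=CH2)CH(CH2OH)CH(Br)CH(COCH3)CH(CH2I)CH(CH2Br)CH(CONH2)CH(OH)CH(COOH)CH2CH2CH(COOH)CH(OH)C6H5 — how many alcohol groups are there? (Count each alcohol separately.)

Working along the chain:
  HOOC: –COOH: carbonyl C bonded to –OH and C → carboxylic acid (the –OH is not a separate alcohol).
  CH(CH=CH2): pendant –CH=CH2: C=C double bond → alkene.
  CH(CH2OH): pendant –CH2OH on an sp³ backbone C → alcohol.
  CH(Br): halogen on an sp³ carbon → alkyl halide.
  CH(COCH3): pendant –COCH3: carbonyl C bonded to two carbons → ketone.
  CH(CH2I): pendant –CH2X: halogen on sp³ carbon → alkyl halide.
  CH(CH2Br): pendant –CH2X: halogen on sp³ carbon → alkyl halide.
  CH(CONH2): pendant –CONH2: carbonyl C bonded to C and N → amide.
  CH(OH): –OH on an sp³ carbon → alcohol (secondary).
  CH(COOH): pendant –COOH: carbonyl C bonded to C and –OH → carboxylic acid.
  CH(COOH): pendant –COOH: carbonyl C bonded to C and –OH → carboxylic acid.
  CH(OH): –OH on an sp³ carbon → alcohol (secondary).
  C6H5: –C6H5 phenyl ring → arene.
Alcohol appears at: CH(CH2OH), CH(OH), CH(OH) → 3.

3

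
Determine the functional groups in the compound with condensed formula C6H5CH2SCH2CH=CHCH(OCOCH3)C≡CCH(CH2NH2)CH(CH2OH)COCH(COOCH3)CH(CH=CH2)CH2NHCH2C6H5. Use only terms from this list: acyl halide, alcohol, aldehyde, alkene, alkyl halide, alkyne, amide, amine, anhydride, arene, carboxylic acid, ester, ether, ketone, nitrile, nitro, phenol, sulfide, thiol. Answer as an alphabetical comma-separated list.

C6H5– phenyl ring → arene.
C–S–C linkage → sulfide (thioether).
C=C double bond → alkene.
pendant –OC(=O)CH3: an acyloxy group → ester.
C≡C triple bond → alkyne.
pendant –CH2NH2: N on sp³ C, no adjacent C=O → amine.
pendant –CH2OH on an sp³ backbone C → alcohol.
–C(=O)– with carbon on both sides → ketone.
pendant –COOCH3: carbonyl C bonded to C and –OCH3 → ester.
pendant –CH=CH2: C=C double bond → alkene.
C–N–C with sp³ carbons and no adjacent C=O → amine (secondary).
–C6H5 phenyl ring → arene.

alcohol, alkene, alkyne, amine, arene, ester, ketone, sulfide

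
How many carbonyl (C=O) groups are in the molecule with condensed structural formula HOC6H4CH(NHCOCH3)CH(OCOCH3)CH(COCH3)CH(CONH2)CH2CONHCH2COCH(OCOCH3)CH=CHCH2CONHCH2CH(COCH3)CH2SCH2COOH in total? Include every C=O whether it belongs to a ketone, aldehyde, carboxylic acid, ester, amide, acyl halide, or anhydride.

CH(NHCOCH3): amide, 1 C=O (running total 1).
CH(OCOCH3): ester, 1 C=O (running total 2).
CH(COCH3): ketone, 1 C=O (running total 3).
CH(CONH2): amide, 1 C=O (running total 4).
CH2CONHCH2: amide, 1 C=O (running total 5).
CO: ketone, 1 C=O (running total 6).
CH(OCOCH3): ester, 1 C=O (running total 7).
CH2CONHCH2: amide, 1 C=O (running total 8).
CH(COCH3): ketone, 1 C=O (running total 9).
COOH: carboxylic acid, 1 C=O (running total 10).

10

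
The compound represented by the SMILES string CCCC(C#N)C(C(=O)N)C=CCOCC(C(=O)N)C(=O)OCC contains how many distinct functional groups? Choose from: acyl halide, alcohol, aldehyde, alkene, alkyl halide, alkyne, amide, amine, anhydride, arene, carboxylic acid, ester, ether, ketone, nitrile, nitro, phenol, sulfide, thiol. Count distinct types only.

Reading the structure from left to right:
  CH(CN): pendant –C≡N: nitrile.
  CH(CONH2): pendant –CONH2: carbonyl C bonded to C and N → amide.
  CH=CH: C=C double bond → alkene.
  CH2OCH2: C–O–C with sp³ carbons on both sides and no adjacent C=O → ether.
  CH(CONH2): pendant –CONH2: carbonyl C bonded to C and N → amide.
  COOCH2CH3: –C(=O)OCH2CH3: carbonyl C bonded to C and to –OEt → ester.
Distinct types present: alkene, amide, ester, ether, nitrile.

5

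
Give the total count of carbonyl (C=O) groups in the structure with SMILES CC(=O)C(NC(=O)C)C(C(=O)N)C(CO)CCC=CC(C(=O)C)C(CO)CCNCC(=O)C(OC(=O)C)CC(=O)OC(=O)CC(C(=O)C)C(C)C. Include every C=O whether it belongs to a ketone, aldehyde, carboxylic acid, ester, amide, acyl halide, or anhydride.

9

CO: ketone, 1 C=O (running total 1).
CH(NHCOCH3): amide, 1 C=O (running total 2).
CH(CONH2): amide, 1 C=O (running total 3).
CH(COCH3): ketone, 1 C=O (running total 4).
CO: ketone, 1 C=O (running total 5).
CH(OCOCH3): ester, 1 C=O (running total 6).
CH2CO-O-COCH2: anhydride, 2 C=O (running total 8).
CH(COCH3): ketone, 1 C=O (running total 9).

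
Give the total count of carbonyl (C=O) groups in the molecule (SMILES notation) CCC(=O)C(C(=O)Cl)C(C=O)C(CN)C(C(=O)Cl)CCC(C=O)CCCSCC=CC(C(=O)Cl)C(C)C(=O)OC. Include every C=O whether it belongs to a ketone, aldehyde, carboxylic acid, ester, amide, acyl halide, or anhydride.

7

CO: ketone, 1 C=O (running total 1).
CH(COCl): acyl halide, 1 C=O (running total 2).
CH(CHO): aldehyde, 1 C=O (running total 3).
CH(COCl): acyl halide, 1 C=O (running total 4).
CH(CHO): aldehyde, 1 C=O (running total 5).
CH(COCl): acyl halide, 1 C=O (running total 6).
COOCH3: ester, 1 C=O (running total 7).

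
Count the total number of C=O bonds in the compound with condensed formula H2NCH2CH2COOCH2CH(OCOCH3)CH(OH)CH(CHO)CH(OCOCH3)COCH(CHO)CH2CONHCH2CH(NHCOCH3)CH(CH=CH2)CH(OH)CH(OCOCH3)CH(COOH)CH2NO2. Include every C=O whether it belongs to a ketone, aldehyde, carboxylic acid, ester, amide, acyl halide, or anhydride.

10

CH2COOCH2: ester, 1 C=O (running total 1).
CH(OCOCH3): ester, 1 C=O (running total 2).
CH(CHO): aldehyde, 1 C=O (running total 3).
CH(OCOCH3): ester, 1 C=O (running total 4).
CO: ketone, 1 C=O (running total 5).
CH(CHO): aldehyde, 1 C=O (running total 6).
CH2CONHCH2: amide, 1 C=O (running total 7).
CH(NHCOCH3): amide, 1 C=O (running total 8).
CH(OCOCH3): ester, 1 C=O (running total 9).
CH(COOH): carboxylic acid, 1 C=O (running total 10).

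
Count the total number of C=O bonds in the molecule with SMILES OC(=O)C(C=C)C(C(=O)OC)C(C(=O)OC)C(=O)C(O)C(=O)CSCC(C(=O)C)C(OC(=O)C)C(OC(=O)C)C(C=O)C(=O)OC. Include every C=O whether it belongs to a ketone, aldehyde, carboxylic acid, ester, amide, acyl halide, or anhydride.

10

HOOC: carboxylic acid, 1 C=O (running total 1).
CH(COOCH3): ester, 1 C=O (running total 2).
CH(COOCH3): ester, 1 C=O (running total 3).
CO: ketone, 1 C=O (running total 4).
CO: ketone, 1 C=O (running total 5).
CH(COCH3): ketone, 1 C=O (running total 6).
CH(OCOCH3): ester, 1 C=O (running total 7).
CH(OCOCH3): ester, 1 C=O (running total 8).
CH(CHO): aldehyde, 1 C=O (running total 9).
COOCH3: ester, 1 C=O (running total 10).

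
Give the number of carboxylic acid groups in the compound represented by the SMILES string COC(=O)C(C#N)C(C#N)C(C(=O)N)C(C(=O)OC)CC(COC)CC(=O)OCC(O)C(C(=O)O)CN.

CH3O–C(=O)–: carbonyl C bonded to C and to –OCH3 → ester (not ketone + ether).
pendant –C≡N: nitrile.
pendant –C≡N: nitrile.
pendant –CONH2: carbonyl C bonded to C and N → amide.
pendant –COOCH3: carbonyl C bonded to C and –OCH3 → ester.
pendant –CH2OCH3: C–O–C linkage → ether.
–C(=O)–O–C with C on the carbonyl side → ester.
–OH on an sp³ carbon → alcohol (secondary).
pendant –COOH: carbonyl C bonded to C and –OH → carboxylic acid.
–NH2 on an sp³ carbon with no adjacent C=O → amine.
Carboxylic acid appears at: CH(COOH) → 1.

1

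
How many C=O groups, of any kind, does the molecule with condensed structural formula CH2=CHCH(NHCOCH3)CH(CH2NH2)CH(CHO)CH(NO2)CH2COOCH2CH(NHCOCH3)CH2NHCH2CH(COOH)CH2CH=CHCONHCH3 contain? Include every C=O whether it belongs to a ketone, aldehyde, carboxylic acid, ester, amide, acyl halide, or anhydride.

6

CH(NHCOCH3): amide, 1 C=O (running total 1).
CH(CHO): aldehyde, 1 C=O (running total 2).
CH2COOCH2: ester, 1 C=O (running total 3).
CH(NHCOCH3): amide, 1 C=O (running total 4).
CH(COOH): carboxylic acid, 1 C=O (running total 5).
CONHCH3: amide, 1 C=O (running total 6).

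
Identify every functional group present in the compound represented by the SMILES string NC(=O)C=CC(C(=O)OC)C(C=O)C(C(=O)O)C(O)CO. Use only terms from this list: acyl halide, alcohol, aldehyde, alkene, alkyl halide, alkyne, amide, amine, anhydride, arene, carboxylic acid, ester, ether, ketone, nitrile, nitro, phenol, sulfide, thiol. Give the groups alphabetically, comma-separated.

Working along the chain:
  H2NCO: –C(=O)NH2: carbonyl C bonded to C and to N → amide (the N is not a separate amine).
  CH=CH: C=C double bond → alkene.
  CH(COOCH3): pendant –COOCH3: carbonyl C bonded to C and –OCH3 → ester.
  CH(CHO): pendant –CHO: carbonyl C bonded to C and H → aldehyde.
  CH(COOH): pendant –COOH: carbonyl C bonded to C and –OH → carboxylic acid.
  CH(OH): –OH on an sp³ carbon → alcohol (secondary).
  CH2OH: –OH on an sp³ carbon → alcohol.

alcohol, aldehyde, alkene, amide, carboxylic acid, ester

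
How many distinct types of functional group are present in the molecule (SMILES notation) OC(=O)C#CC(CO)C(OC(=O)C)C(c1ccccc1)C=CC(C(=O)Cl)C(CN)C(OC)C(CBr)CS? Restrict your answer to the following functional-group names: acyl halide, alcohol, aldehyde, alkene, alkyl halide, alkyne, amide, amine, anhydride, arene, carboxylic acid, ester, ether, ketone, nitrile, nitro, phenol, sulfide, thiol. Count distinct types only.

Taking each segment in turn:
  HOOC: –COOH: carbonyl C bonded to –OH and C → carboxylic acid (the –OH is not a separate alcohol).
  C≡C: C≡C triple bond → alkyne.
  CH(CH2OH): pendant –CH2OH on an sp³ backbone C → alcohol.
  CH(OCOCH3): pendant –OC(=O)CH3: an acyloxy group → ester.
  CH(C6H5): pendant –C6H5: benzene ring → arene.
  CH=CH: C=C double bond → alkene.
  CH(COCl): pendant –C(=O)X: carbonyl C bonded to C and halogen → acyl halide.
  CH(CH2NH2): pendant –CH2NH2: N on sp³ C, no adjacent C=O → amine.
  CH(OCH3): pendant –OCH3: C–O–C with sp³ C, no adjacent C=O → ether.
  CH(CH2Br): pendant –CH2X: halogen on sp³ carbon → alkyl halide.
  CH2SH: –SH on an sp³ carbon → thiol.
Distinct types present: acyl halide, alcohol, alkene, alkyl halide, alkyne, amine, arene, carboxylic acid, ester, ether, thiol.

11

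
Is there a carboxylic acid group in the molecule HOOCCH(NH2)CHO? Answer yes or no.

–COOH: carbonyl C bonded to –OH and C → carboxylic acid (the –OH is not a separate alcohol).
–NH2 on an sp³ carbon with no adjacent C=O → amine.
terminal –CHO: carbonyl C bonded to H and C → aldehyde.
The HOOC segment supplies the carboxylic acid: –COOH: carbonyl C bonded to –OH and C → carboxylic acid (the –OH is not a separate alcohol).

yes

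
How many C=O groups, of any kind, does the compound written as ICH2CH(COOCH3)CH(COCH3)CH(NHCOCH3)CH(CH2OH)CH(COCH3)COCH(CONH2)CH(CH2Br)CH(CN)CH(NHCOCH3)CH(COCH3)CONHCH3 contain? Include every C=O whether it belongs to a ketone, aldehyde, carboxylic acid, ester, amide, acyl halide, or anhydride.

CH(COOCH3): ester, 1 C=O (running total 1).
CH(COCH3): ketone, 1 C=O (running total 2).
CH(NHCOCH3): amide, 1 C=O (running total 3).
CH(COCH3): ketone, 1 C=O (running total 4).
CO: ketone, 1 C=O (running total 5).
CH(CONH2): amide, 1 C=O (running total 6).
CH(NHCOCH3): amide, 1 C=O (running total 7).
CH(COCH3): ketone, 1 C=O (running total 8).
CONHCH3: amide, 1 C=O (running total 9).

9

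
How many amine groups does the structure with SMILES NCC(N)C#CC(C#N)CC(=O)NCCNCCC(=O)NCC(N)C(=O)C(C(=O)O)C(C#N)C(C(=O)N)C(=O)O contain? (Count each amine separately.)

–NH2 on an sp³ carbon with no adjacent C=O → amine.
–NH2 on an sp³ carbon with no adjacent C=O → amine.
C≡C triple bond → alkyne.
pendant –C≡N: nitrile.
–C(=O)–N– linkage → amide (the N is not an amine).
C–N–C with sp³ carbons and no adjacent C=O → amine (secondary).
–C(=O)–N– linkage → amide (the N is not an amine).
–NH2 on an sp³ carbon with no adjacent C=O → amine.
–C(=O)– with carbon on both sides → ketone.
pendant –COOH: carbonyl C bonded to C and –OH → carboxylic acid.
pendant –C≡N: nitrile.
pendant –CONH2: carbonyl C bonded to C and N → amide.
–COOH: carbonyl C bonded to –OH and C → carboxylic acid (the –OH is not a separate alcohol).
Amine appears at: H2NCH2, CH(NH2), CH2NHCH2, CH(NH2) → 4.

4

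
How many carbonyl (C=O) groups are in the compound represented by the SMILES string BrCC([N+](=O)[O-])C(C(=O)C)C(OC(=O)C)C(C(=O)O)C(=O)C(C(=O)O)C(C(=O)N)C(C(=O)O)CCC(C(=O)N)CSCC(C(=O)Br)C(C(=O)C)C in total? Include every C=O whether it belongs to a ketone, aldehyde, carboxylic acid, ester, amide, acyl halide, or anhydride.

CH(COCH3): ketone, 1 C=O (running total 1).
CH(OCOCH3): ester, 1 C=O (running total 2).
CH(COOH): carboxylic acid, 1 C=O (running total 3).
CO: ketone, 1 C=O (running total 4).
CH(COOH): carboxylic acid, 1 C=O (running total 5).
CH(CONH2): amide, 1 C=O (running total 6).
CH(COOH): carboxylic acid, 1 C=O (running total 7).
CH(CONH2): amide, 1 C=O (running total 8).
CH(COBr): acyl halide, 1 C=O (running total 9).
CH(COCH3): ketone, 1 C=O (running total 10).

10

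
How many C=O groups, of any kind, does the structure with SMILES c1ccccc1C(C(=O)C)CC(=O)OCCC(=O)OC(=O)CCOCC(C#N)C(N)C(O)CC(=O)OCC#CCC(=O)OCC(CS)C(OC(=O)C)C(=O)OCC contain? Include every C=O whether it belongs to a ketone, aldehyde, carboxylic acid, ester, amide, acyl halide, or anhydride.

8

CH(COCH3): ketone, 1 C=O (running total 1).
CH2COOCH2: ester, 1 C=O (running total 2).
CH2CO-O-COCH2: anhydride, 2 C=O (running total 4).
CH2COOCH2: ester, 1 C=O (running total 5).
CH2COOCH2: ester, 1 C=O (running total 6).
CH(OCOCH3): ester, 1 C=O (running total 7).
COOCH2CH3: ester, 1 C=O (running total 8).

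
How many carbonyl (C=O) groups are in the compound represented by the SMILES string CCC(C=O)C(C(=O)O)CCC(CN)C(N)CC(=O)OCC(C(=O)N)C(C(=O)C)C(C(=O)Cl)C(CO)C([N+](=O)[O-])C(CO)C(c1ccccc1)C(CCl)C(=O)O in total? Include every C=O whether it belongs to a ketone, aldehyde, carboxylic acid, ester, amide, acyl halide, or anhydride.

CH(CHO): aldehyde, 1 C=O (running total 1).
CH(COOH): carboxylic acid, 1 C=O (running total 2).
CH2COOCH2: ester, 1 C=O (running total 3).
CH(CONH2): amide, 1 C=O (running total 4).
CH(COCH3): ketone, 1 C=O (running total 5).
CH(COCl): acyl halide, 1 C=O (running total 6).
COOH: carboxylic acid, 1 C=O (running total 7).

7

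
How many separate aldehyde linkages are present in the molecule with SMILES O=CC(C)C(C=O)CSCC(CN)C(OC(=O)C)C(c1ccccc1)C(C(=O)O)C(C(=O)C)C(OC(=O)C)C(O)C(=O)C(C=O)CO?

3

Working along the chain:
  OHC: terminal –CHO: carbonyl C bonded to H and C → aldehyde.
  CH(CHO): pendant –CHO: carbonyl C bonded to C and H → aldehyde.
  CH2SCH2: C–S–C linkage → sulfide (thioether).
  CH(CH2NH2): pendant –CH2NH2: N on sp³ C, no adjacent C=O → amine.
  CH(OCOCH3): pendant –OC(=O)CH3: an acyloxy group → ester.
  CH(C6H5): pendant –C6H5: benzene ring → arene.
  CH(COOH): pendant –COOH: carbonyl C bonded to C and –OH → carboxylic acid.
  CH(COCH3): pendant –COCH3: carbonyl C bonded to two carbons → ketone.
  CH(OCOCH3): pendant –OC(=O)CH3: an acyloxy group → ester.
  CH(OH): –OH on an sp³ carbon → alcohol (secondary).
  CO: –C(=O)– with carbon on both sides → ketone.
  CH(CHO): pendant –CHO: carbonyl C bonded to C and H → aldehyde.
  CH2OH: –OH on an sp³ carbon → alcohol.
Aldehyde appears at: OHC, CH(CHO), CH(CHO) → 3.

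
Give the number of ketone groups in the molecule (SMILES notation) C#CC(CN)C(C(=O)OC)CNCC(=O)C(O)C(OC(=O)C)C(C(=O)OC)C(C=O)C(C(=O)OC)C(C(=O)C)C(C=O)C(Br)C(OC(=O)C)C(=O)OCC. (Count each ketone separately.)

Working along the chain:
  HC≡C: C≡C triple bond → alkyne.
  CH(CH2NH2): pendant –CH2NH2: N on sp³ C, no adjacent C=O → amine.
  CH(COOCH3): pendant –COOCH3: carbonyl C bonded to C and –OCH3 → ester.
  CH2NHCH2: C–N–C with sp³ carbons and no adjacent C=O → amine (secondary).
  CO: –C(=O)– with carbon on both sides → ketone.
  CH(OH): –OH on an sp³ carbon → alcohol (secondary).
  CH(OCOCH3): pendant –OC(=O)CH3: an acyloxy group → ester.
  CH(COOCH3): pendant –COOCH3: carbonyl C bonded to C and –OCH3 → ester.
  CH(CHO): pendant –CHO: carbonyl C bonded to C and H → aldehyde.
  CH(COOCH3): pendant –COOCH3: carbonyl C bonded to C and –OCH3 → ester.
  CH(COCH3): pendant –COCH3: carbonyl C bonded to two carbons → ketone.
  CH(CHO): pendant –CHO: carbonyl C bonded to C and H → aldehyde.
  CH(Br): halogen on an sp³ carbon → alkyl halide.
  CH(OCOCH3): pendant –OC(=O)CH3: an acyloxy group → ester.
  COOCH2CH3: –C(=O)OCH2CH3: carbonyl C bonded to C and to –OEt → ester.
Ketone appears at: CO, CH(COCH3) → 2.

2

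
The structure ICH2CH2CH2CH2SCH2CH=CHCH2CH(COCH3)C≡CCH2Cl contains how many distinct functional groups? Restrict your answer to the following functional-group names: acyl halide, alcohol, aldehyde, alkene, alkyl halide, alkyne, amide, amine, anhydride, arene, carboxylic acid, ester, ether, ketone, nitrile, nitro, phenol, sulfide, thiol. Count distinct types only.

5

halogen on an sp³ carbon → alkyl halide.
C–S–C linkage → sulfide (thioether).
C=C double bond → alkene.
pendant –COCH3: carbonyl C bonded to two carbons → ketone.
C≡C triple bond → alkyne.
halogen on an sp³ carbon → alkyl halide.
Distinct types present: alkene, alkyl halide, alkyne, ketone, sulfide.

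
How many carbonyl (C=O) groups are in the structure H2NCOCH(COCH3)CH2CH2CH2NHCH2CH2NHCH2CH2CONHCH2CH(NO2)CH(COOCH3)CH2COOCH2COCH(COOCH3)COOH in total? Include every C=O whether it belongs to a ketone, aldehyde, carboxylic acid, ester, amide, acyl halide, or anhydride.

H2NCO: amide, 1 C=O (running total 1).
CH(COCH3): ketone, 1 C=O (running total 2).
CH2CONHCH2: amide, 1 C=O (running total 3).
CH(COOCH3): ester, 1 C=O (running total 4).
CH2COOCH2: ester, 1 C=O (running total 5).
CO: ketone, 1 C=O (running total 6).
CH(COOCH3): ester, 1 C=O (running total 7).
COOH: carboxylic acid, 1 C=O (running total 8).

8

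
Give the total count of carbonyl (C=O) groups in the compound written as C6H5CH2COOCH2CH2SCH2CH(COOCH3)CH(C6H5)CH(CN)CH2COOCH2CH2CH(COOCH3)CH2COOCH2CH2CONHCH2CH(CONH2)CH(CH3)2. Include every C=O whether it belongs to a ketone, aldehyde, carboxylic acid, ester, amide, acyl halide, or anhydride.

7

CH2COOCH2: ester, 1 C=O (running total 1).
CH(COOCH3): ester, 1 C=O (running total 2).
CH2COOCH2: ester, 1 C=O (running total 3).
CH(COOCH3): ester, 1 C=O (running total 4).
CH2COOCH2: ester, 1 C=O (running total 5).
CH2CONHCH2: amide, 1 C=O (running total 6).
CH(CONH2): amide, 1 C=O (running total 7).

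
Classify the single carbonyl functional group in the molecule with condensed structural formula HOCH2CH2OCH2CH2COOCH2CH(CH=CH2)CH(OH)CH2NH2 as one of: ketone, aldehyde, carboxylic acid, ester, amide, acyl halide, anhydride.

The carbonyl is in the CH2COOCH2 segment: –C(=O)–O–C with C on the carbonyl side → ester.

ester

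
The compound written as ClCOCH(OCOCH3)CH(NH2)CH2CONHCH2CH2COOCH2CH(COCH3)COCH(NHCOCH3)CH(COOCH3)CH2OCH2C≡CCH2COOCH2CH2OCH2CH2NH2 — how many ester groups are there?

4

Taking each segment in turn:
  ClCO: –C(=O)Cl: carbonyl C bonded to C and to a halogen → acyl halide (not alkyl halide).
  CH(OCOCH3): pendant –OC(=O)CH3: an acyloxy group → ester.
  CH(NH2): –NH2 on an sp³ carbon with no adjacent C=O → amine.
  CH2CONHCH2: –C(=O)–N– linkage → amide (the N is not an amine).
  CH2COOCH2: –C(=O)–O–C with C on the carbonyl side → ester.
  CH(COCH3): pendant –COCH3: carbonyl C bonded to two carbons → ketone.
  CO: –C(=O)– with carbon on both sides → ketone.
  CH(NHCOCH3): pendant –NHC(=O)CH3: N bonded to a carbonyl → amide (not amine).
  CH(COOCH3): pendant –COOCH3: carbonyl C bonded to C and –OCH3 → ester.
  CH2OCH2: C–O–C with sp³ carbons on both sides and no adjacent C=O → ether.
  C≡C: C≡C triple bond → alkyne.
  CH2COOCH2: –C(=O)–O–C with C on the carbonyl side → ester.
  CH2OCH2: C–O–C with sp³ carbons on both sides and no adjacent C=O → ether.
  CH2NH2: –NH2 on an sp³ carbon with no adjacent C=O → amine.
Ester appears at: CH(OCOCH3), CH2COOCH2, CH(COOCH3), CH2COOCH2 → 4.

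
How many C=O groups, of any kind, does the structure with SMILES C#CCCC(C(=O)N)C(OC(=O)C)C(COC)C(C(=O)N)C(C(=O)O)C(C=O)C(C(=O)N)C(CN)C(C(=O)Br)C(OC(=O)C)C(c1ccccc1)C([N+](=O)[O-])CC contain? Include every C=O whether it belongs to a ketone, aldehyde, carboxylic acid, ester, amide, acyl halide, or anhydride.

8

CH(CONH2): amide, 1 C=O (running total 1).
CH(OCOCH3): ester, 1 C=O (running total 2).
CH(CONH2): amide, 1 C=O (running total 3).
CH(COOH): carboxylic acid, 1 C=O (running total 4).
CH(CHO): aldehyde, 1 C=O (running total 5).
CH(CONH2): amide, 1 C=O (running total 6).
CH(COBr): acyl halide, 1 C=O (running total 7).
CH(OCOCH3): ester, 1 C=O (running total 8).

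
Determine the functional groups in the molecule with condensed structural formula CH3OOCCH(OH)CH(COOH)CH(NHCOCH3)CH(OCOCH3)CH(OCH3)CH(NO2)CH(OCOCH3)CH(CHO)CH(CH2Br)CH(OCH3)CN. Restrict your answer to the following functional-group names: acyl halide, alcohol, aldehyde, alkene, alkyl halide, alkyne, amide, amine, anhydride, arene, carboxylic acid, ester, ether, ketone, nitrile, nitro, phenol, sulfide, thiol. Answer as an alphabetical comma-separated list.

CH3O–C(=O)–: carbonyl C bonded to C and to –OCH3 → ester (not ketone + ether).
–OH on an sp³ carbon → alcohol (secondary).
pendant –COOH: carbonyl C bonded to C and –OH → carboxylic acid.
pendant –NHC(=O)CH3: N bonded to a carbonyl → amide (not amine).
pendant –OC(=O)CH3: an acyloxy group → ester.
pendant –OCH3: C–O–C with sp³ C, no adjacent C=O → ether.
–NO2 on an sp³ carbon → nitro (the N=O is not a carbonyl).
pendant –OC(=O)CH3: an acyloxy group → ester.
pendant –CHO: carbonyl C bonded to C and H → aldehyde.
pendant –CH2X: halogen on sp³ carbon → alkyl halide.
pendant –OCH3: C–O–C with sp³ C, no adjacent C=O → ether.
–C≡N: carbon triple-bonded to nitrogen → nitrile.

alcohol, aldehyde, alkyl halide, amide, carboxylic acid, ester, ether, nitrile, nitro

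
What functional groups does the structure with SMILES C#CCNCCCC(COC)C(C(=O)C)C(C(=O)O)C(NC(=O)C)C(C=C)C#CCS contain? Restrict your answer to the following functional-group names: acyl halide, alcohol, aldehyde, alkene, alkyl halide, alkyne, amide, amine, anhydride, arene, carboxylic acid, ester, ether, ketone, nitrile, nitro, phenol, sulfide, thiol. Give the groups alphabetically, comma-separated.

Reading the structure from left to right:
  HC≡C: C≡C triple bond → alkyne.
  CH2NHCH2: C–N–C with sp³ carbons and no adjacent C=O → amine (secondary).
  CH(CH2OCH3): pendant –CH2OCH3: C–O–C linkage → ether.
  CH(COCH3): pendant –COCH3: carbonyl C bonded to two carbons → ketone.
  CH(COOH): pendant –COOH: carbonyl C bonded to C and –OH → carboxylic acid.
  CH(NHCOCH3): pendant –NHC(=O)CH3: N bonded to a carbonyl → amide (not amine).
  CH(CH=CH2): pendant –CH=CH2: C=C double bond → alkene.
  C≡C: C≡C triple bond → alkyne.
  CH2SH: –SH on an sp³ carbon → thiol.

alkene, alkyne, amide, amine, carboxylic acid, ether, ketone, thiol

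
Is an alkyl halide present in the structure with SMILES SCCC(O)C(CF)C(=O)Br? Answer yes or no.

–SH on an sp³ carbon → thiol.
–OH on an sp³ carbon → alcohol (secondary).
pendant –CH2X: halogen on sp³ carbon → alkyl halide.
–C(=O)Br: carbonyl C bonded to C and to a halogen → acyl halide (not alkyl halide).
The CH(CH2F) segment supplies the alkyl halide: pendant –CH2X: halogen on sp³ carbon → alkyl halide.

yes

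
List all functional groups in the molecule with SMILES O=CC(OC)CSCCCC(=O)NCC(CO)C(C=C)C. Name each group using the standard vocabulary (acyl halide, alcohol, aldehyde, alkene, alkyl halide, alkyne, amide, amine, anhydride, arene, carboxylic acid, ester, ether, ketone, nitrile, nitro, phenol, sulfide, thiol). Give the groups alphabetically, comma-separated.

terminal –CHO: carbonyl C bonded to H and C → aldehyde.
pendant –OCH3: C–O–C with sp³ C, no adjacent C=O → ether.
C–S–C linkage → sulfide (thioether).
–C(=O)–N– linkage → amide (the N is not an amine).
pendant –CH2OH on an sp³ backbone C → alcohol.
pendant –CH=CH2: C=C double bond → alkene.

alcohol, aldehyde, alkene, amide, ether, sulfide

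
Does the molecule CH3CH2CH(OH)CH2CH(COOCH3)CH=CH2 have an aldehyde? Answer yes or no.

no

Taking each segment in turn:
  CH(OH): –OH on an sp³ carbon → alcohol (secondary).
  CH(COOCH3): pendant –COOCH3: carbonyl C bonded to C and –OCH3 → ester.
  CH=CH2: C=C double bond → alkene.
The groups actually present are: alcohol, alkene, ester.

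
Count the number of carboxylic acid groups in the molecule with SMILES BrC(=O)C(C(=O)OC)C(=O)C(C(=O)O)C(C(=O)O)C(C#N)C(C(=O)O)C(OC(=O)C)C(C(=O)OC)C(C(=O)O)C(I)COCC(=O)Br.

–C(=O)Br: carbonyl C bonded to C and to a halogen → acyl halide (not alkyl halide).
pendant –COOCH3: carbonyl C bonded to C and –OCH3 → ester.
–C(=O)– with carbon on both sides → ketone.
pendant –COOH: carbonyl C bonded to C and –OH → carboxylic acid.
pendant –COOH: carbonyl C bonded to C and –OH → carboxylic acid.
pendant –C≡N: nitrile.
pendant –COOH: carbonyl C bonded to C and –OH → carboxylic acid.
pendant –OC(=O)CH3: an acyloxy group → ester.
pendant –COOCH3: carbonyl C bonded to C and –OCH3 → ester.
pendant –COOH: carbonyl C bonded to C and –OH → carboxylic acid.
halogen on an sp³ carbon → alkyl halide.
C–O–C with sp³ carbons on both sides and no adjacent C=O → ether.
–C(=O)Br: carbonyl C bonded to C and to a halogen → acyl halide (not alkyl halide).
Carboxylic acid appears at: CH(COOH), CH(COOH), CH(COOH), CH(COOH) → 4.

4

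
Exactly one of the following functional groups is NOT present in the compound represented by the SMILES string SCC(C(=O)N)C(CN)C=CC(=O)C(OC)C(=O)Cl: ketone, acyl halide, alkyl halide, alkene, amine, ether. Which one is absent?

alkene: present (CH=CH — C=C double bond → alkene).
amine: present (CH(CH2NH2) — pendant –CH2NH2: N on sp³ C, no adjacent C=O → amine).
ether: present (CH(OCH3) — pendant –OCH3: C–O–C with sp³ C, no adjacent C=O → ether).
acyl halide: present (COCl — –C(=O)Cl: carbonyl C bonded to C and to a halogen → acyl halide (not alkyl halide)).
ketone: present (CO — –C(=O)– with carbon on both sides → ketone).
alkyl halide: absent. In COCl, the halogen is on a carbonyl carbon, which makes it an acyl halide, not an alkyl halide.

alkyl halide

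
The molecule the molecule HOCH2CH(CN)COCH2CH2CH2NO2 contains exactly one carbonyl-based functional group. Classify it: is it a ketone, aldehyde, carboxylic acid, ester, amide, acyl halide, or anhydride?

ketone

The carbonyl is in the CO segment: –C(=O)– with carbon on both sides → ketone.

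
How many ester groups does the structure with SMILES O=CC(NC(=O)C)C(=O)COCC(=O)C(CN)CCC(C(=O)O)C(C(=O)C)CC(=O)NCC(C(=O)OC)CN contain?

terminal –CHO: carbonyl C bonded to H and C → aldehyde.
pendant –NHC(=O)CH3: N bonded to a carbonyl → amide (not amine).
–C(=O)– with carbon on both sides → ketone.
C–O–C with sp³ carbons on both sides and no adjacent C=O → ether.
–C(=O)– with carbon on both sides → ketone.
pendant –CH2NH2: N on sp³ C, no adjacent C=O → amine.
pendant –COOH: carbonyl C bonded to C and –OH → carboxylic acid.
pendant –COCH3: carbonyl C bonded to two carbons → ketone.
–C(=O)–N– linkage → amide (the N is not an amine).
pendant –COOCH3: carbonyl C bonded to C and –OCH3 → ester.
–NH2 on an sp³ carbon with no adjacent C=O → amine.
Ester appears at: CH(COOCH3) → 1.

1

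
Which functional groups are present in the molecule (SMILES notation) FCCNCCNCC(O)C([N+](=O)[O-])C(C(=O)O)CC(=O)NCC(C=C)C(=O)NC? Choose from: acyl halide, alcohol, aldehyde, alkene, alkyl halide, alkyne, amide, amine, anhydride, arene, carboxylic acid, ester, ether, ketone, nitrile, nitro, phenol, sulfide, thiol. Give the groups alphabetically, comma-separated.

Reading the structure from left to right:
  FCH2: halogen on an sp³ carbon → alkyl halide.
  CH2NHCH2: C–N–C with sp³ carbons and no adjacent C=O → amine (secondary).
  CH2NHCH2: C–N–C with sp³ carbons and no adjacent C=O → amine (secondary).
  CH(OH): –OH on an sp³ carbon → alcohol (secondary).
  CH(NO2): –NO2 on an sp³ carbon → nitro (the N=O is not a carbonyl).
  CH(COOH): pendant –COOH: carbonyl C bonded to C and –OH → carboxylic acid.
  CH2CONHCH2: –C(=O)–N– linkage → amide (the N is not an amine).
  CH(CH=CH2): pendant –CH=CH2: C=C double bond → alkene.
  CONHCH3: –C(=O)NHCH3: carbonyl C bonded to C and to N → amide (the N is not an amine).

alcohol, alkene, alkyl halide, amide, amine, carboxylic acid, nitro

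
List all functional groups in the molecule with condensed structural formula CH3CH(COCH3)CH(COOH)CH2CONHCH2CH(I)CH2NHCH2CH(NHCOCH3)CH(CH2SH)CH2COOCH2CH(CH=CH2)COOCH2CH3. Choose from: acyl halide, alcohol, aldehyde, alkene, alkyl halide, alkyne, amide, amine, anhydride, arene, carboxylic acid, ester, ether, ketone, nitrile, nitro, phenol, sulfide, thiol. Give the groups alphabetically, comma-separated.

alkene, alkyl halide, amide, amine, carboxylic acid, ester, ketone, thiol

pendant –COCH3: carbonyl C bonded to two carbons → ketone.
pendant –COOH: carbonyl C bonded to C and –OH → carboxylic acid.
–C(=O)–N– linkage → amide (the N is not an amine).
halogen on an sp³ carbon → alkyl halide.
C–N–C with sp³ carbons and no adjacent C=O → amine (secondary).
pendant –NHC(=O)CH3: N bonded to a carbonyl → amide (not amine).
pendant –CH2SH → thiol.
–C(=O)–O–C with C on the carbonyl side → ester.
pendant –CH=CH2: C=C double bond → alkene.
–C(=O)OCH2CH3: carbonyl C bonded to C and to –OEt → ester.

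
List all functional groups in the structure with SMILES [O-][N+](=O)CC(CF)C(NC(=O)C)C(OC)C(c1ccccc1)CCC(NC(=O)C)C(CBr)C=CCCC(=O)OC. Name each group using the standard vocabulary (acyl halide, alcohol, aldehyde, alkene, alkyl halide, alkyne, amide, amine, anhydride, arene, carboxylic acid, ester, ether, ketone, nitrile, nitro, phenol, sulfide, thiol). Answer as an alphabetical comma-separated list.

alkene, alkyl halide, amide, arene, ester, ether, nitro

Working along the chain:
  O2NCH2: –NO2 on carbon → nitro group.
  CH(CH2F): pendant –CH2X: halogen on sp³ carbon → alkyl halide.
  CH(NHCOCH3): pendant –NHC(=O)CH3: N bonded to a carbonyl → amide (not amine).
  CH(OCH3): pendant –OCH3: C–O–C with sp³ C, no adjacent C=O → ether.
  CH(C6H5): pendant –C6H5: benzene ring → arene.
  CH(NHCOCH3): pendant –NHC(=O)CH3: N bonded to a carbonyl → amide (not amine).
  CH(CH2Br): pendant –CH2X: halogen on sp³ carbon → alkyl halide.
  CH=CH: C=C double bond → alkene.
  COOCH3: –C(=O)OCH3: carbonyl C bonded to C and to –OCH3 → ester (not ketone + ether).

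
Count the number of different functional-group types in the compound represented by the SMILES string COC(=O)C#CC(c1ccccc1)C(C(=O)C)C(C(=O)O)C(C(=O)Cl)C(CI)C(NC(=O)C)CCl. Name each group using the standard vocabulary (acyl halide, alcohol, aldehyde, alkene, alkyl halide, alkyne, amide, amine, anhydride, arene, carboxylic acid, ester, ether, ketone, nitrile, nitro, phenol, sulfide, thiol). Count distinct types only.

CH3O–C(=O)–: carbonyl C bonded to C and to –OCH3 → ester (not ketone + ether).
C≡C triple bond → alkyne.
pendant –C6H5: benzene ring → arene.
pendant –COCH3: carbonyl C bonded to two carbons → ketone.
pendant –COOH: carbonyl C bonded to C and –OH → carboxylic acid.
pendant –C(=O)X: carbonyl C bonded to C and halogen → acyl halide.
pendant –CH2X: halogen on sp³ carbon → alkyl halide.
pendant –NHC(=O)CH3: N bonded to a carbonyl → amide (not amine).
halogen on an sp³ carbon → alkyl halide.
Distinct types present: acyl halide, alkyl halide, alkyne, amide, arene, carboxylic acid, ester, ketone.

8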